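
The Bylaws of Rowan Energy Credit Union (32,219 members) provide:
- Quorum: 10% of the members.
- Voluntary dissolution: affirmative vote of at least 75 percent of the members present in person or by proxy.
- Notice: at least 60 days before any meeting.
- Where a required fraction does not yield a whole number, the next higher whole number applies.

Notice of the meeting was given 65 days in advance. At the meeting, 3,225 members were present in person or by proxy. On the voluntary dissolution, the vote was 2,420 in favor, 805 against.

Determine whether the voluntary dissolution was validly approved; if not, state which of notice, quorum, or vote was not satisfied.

Notice: 65 days given; 60 required. Satisfied.
Quorum: 10% of 32,219 = 3,221.90, rounded up to 3,222; 3,225 present. Satisfied.
Vote: requires three-fourths of those present (3,225); 3/4 of 3225 = 2418.75, rounded up to 2419, so 2,419 needed; 2,420 in favor. Satisfied.

Valid — all requirements satisfied.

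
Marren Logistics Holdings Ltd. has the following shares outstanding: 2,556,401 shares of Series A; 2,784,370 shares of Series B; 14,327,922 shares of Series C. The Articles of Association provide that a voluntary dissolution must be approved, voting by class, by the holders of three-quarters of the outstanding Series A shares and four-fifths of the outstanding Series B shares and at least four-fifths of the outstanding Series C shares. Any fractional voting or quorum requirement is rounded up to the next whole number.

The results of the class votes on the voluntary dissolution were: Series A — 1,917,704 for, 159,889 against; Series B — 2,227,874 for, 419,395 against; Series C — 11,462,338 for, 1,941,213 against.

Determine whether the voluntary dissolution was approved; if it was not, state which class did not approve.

Approved — every class gave the required vote.

Series A: 3/4 of 2556401 = 1917300.75, rounded up to 1917301; 1,917,301 required, 1,917,704 in favor — approved.
Series B: 4/5 of 2784370 = 2227496; 2,227,496 required, 2,227,874 in favor — approved.
Series C: 4/5 of 14327922 = 11462337.60, rounded up to 11462338; 11,462,338 required, 11,462,338 in favor — approved.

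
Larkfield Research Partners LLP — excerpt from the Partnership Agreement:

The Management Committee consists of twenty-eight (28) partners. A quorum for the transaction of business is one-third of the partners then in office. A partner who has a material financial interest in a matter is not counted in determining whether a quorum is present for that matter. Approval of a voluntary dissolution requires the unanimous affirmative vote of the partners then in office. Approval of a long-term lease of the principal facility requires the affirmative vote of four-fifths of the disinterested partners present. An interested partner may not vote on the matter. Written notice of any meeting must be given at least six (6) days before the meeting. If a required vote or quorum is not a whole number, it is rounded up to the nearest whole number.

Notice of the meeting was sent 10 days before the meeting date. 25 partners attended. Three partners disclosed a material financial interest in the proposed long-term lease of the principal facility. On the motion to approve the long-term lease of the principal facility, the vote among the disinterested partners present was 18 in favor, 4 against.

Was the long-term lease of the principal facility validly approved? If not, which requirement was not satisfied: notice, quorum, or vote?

Notice: 10 days given; 6 required (10 ≥ 6). Satisfied.
Quorum: 25 present, but the 3 interested partners do not count, leaving 22. Quorum is 10. Satisfied.
Vote: the long-term lease of the principal facility requires four-fifths of the disinterested partners present (25 − 3 = 22). 4/5 of 22 = 17.60, rounded up to 18, so 18 affirmative votes are needed; 18 voted in favor. Satisfied.

Valid — all requirements satisfied.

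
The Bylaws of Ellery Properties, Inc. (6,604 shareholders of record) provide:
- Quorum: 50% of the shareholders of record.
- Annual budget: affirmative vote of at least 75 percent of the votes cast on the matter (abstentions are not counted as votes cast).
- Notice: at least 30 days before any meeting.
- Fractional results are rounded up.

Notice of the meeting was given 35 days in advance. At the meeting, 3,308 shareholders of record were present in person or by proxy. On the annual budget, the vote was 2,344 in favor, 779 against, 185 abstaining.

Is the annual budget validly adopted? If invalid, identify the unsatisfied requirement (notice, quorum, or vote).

Valid — all requirements satisfied.

Notice: 35 days given; 30 required. Satisfied.
Quorum: 50% of 6,604 = 3,302; 3,308 present. Satisfied.
Vote: requires three-fourths of the votes cast (3,308 − 185 abstaining = 3,123); 3/4 of 3123 = 2342.25, rounded up to 2343, so 2,343 needed; 2,344 in favor. Satisfied.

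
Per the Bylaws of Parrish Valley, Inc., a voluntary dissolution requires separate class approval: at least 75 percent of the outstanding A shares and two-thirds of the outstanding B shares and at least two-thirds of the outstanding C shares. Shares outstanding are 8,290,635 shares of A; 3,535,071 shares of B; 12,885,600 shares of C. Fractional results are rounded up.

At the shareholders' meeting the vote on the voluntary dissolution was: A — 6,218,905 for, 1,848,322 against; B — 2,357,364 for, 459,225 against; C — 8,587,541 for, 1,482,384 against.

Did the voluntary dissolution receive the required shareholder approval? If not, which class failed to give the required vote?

Not approved — the C shares did not give the required vote.

A: 3/4 of 8290635 = 6217976.25, rounded up to 6217977; 6,217,977 required, 6,218,905 in favor — approved.
B: 2/3 of 3535071 = 2356714; 2,356,714 required, 2,357,364 in favor — approved.
C: 2/3 of 12885600 = 8590400; 8,590,400 required, 8,587,541 in favor — not approved.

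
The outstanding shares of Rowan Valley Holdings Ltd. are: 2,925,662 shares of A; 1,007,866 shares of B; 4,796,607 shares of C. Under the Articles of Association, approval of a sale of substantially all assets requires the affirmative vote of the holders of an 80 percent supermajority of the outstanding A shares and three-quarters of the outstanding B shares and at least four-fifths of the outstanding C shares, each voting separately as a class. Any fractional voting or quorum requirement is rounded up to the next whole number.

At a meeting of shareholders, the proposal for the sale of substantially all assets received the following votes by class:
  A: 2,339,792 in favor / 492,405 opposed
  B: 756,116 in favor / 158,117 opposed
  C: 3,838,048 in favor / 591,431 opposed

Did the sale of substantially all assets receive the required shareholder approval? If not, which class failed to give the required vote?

Not approved — the A shares did not give the required vote.

A: 4/5 of 2925662 = 2340529.60, rounded up to 2340530; 2,340,530 required, 2,339,792 in favor — not approved.
B: 3/4 of 1007866 = 755899.50, rounded up to 755900; 755,900 required, 756,116 in favor — approved.
C: 4/5 of 4796607 = 3837285.60, rounded up to 3837286; 3,837,286 required, 3,838,048 in favor — approved.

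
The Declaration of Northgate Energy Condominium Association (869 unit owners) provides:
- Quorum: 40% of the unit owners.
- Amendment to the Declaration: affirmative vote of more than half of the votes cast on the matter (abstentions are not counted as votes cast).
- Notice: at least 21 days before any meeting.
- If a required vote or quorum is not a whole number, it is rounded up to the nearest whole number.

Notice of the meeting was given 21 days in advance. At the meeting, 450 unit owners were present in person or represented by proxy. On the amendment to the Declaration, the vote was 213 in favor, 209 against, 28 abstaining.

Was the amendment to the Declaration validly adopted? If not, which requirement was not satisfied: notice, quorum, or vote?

Notice: 21 days given; 21 required. Satisfied.
Quorum: 40% of 869 = 347.60, rounded up to 348; 450 present. Satisfied.
Vote: requires a majority of the votes cast (450 − 28 abstaining = 422); a majority of 422 is 212, so 212 needed; 213 in favor. Satisfied.

Valid — all requirements satisfied.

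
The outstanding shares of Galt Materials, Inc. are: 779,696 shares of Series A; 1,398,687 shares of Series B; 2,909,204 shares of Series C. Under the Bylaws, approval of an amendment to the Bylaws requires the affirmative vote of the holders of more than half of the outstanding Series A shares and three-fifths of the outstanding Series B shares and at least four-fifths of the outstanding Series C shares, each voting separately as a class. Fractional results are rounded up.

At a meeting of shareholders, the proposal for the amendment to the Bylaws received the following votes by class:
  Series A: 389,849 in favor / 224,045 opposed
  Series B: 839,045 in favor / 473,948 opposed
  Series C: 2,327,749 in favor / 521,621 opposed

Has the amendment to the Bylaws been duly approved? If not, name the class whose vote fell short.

Not approved — the Series B shares did not give the required vote.

Series A: a majority of 779696 is 389849; 389,849 required, 389,849 in favor — approved.
Series B: 3/5 of 1398687 = 839212.20, rounded up to 839213; 839,213 required, 839,045 in favor — not approved.
Series C: 4/5 of 2909204 = 2327363.20, rounded up to 2327364; 2,327,364 required, 2,327,749 in favor — approved.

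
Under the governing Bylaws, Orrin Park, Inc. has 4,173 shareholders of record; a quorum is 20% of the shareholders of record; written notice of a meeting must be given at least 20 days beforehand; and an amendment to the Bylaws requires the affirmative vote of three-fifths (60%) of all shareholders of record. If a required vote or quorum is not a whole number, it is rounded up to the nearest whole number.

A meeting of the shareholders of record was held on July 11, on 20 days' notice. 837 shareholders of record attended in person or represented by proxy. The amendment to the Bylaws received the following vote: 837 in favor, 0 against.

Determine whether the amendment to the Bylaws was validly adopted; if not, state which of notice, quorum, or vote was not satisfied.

Notice: 20 days given; 20 required. Satisfied.
Quorum: 20% of 4,173 = 834.60, rounded up to 835; 837 present. Satisfied.
Vote: requires three-fifths of all shareholders of record (4,173); 3/5 of 4173 = 2503.80, rounded up to 2504, so 2,504 needed; 837 in favor. Not satisfied.

Invalid — vote requirement not satisfied.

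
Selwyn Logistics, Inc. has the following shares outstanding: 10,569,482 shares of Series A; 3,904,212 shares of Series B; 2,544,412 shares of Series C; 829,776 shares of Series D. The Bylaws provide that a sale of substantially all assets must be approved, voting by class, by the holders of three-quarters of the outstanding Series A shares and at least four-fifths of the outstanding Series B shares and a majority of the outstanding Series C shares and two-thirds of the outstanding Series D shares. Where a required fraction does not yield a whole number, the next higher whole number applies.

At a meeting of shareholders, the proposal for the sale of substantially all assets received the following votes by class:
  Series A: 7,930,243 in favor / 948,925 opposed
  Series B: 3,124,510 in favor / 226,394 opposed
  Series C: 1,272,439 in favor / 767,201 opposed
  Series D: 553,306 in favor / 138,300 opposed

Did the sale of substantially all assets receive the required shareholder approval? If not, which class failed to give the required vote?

Series A: 3/4 of 10569482 = 7927111.50, rounded up to 7927112; 7,927,112 required, 7,930,243 in favor — approved.
Series B: 4/5 of 3904212 = 3123369.60, rounded up to 3123370; 3,123,370 required, 3,124,510 in favor — approved.
Series C: a majority of 2544412 is 1272207; 1,272,207 required, 1,272,439 in favor — approved.
Series D: 2/3 of 829776 = 553184; 553,184 required, 553,306 in favor — approved.

Approved — every class gave the required vote.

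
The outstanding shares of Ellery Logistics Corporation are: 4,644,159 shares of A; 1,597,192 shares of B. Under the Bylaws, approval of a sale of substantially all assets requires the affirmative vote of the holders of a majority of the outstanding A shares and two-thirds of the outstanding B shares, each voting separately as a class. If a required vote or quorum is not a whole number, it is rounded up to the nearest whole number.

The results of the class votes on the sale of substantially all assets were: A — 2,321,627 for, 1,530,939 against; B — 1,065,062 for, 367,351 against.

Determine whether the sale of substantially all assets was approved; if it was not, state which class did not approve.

Not approved — the A shares did not give the required vote.

A: a majority of 4644159 is 2322080; 2,322,080 required, 2,321,627 in favor — not approved.
B: 2/3 of 1597192 = 1064794.67, rounded up to 1064795; 1,064,795 required, 1,065,062 in favor — approved.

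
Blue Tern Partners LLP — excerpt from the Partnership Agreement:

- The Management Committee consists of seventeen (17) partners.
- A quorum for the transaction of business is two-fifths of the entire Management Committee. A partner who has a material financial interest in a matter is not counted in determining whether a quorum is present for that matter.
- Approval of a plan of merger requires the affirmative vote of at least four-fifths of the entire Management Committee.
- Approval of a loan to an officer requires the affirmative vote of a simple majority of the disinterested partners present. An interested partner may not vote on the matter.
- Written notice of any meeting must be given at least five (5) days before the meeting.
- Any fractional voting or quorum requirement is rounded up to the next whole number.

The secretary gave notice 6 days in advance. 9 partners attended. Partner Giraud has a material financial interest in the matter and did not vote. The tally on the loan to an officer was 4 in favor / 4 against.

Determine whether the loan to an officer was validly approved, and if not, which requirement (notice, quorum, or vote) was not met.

Invalid — vote requirement not satisfied.

Notice: 6 days given; 5 required (6 ≥ 5). Satisfied.
Quorum: 9 present, but the 1 interested partner does not count, leaving 8. Quorum is 7. Satisfied.
Vote: the loan to an officer requires a majority of the disinterested partners present (9 − 1 = 8). A majority of 8 is 5, so 5 affirmative votes are needed; 4 voted in favor. Not satisfied.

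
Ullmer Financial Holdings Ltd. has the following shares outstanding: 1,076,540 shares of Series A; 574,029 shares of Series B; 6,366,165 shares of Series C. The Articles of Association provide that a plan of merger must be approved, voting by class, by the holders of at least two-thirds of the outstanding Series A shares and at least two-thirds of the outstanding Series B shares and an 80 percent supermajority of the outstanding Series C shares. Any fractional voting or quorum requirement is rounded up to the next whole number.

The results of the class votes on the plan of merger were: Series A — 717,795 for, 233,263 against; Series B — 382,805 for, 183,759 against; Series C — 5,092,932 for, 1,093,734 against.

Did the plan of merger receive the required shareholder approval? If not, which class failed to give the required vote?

Series A: 2/3 of 1076540 = 717693.33, rounded up to 717694; 717,694 required, 717,795 in favor — approved.
Series B: 2/3 of 574029 = 382686; 382,686 required, 382,805 in favor — approved.
Series C: 4/5 of 6366165 = 5092932; 5,092,932 required, 5,092,932 in favor — approved.

Approved — every class gave the required vote.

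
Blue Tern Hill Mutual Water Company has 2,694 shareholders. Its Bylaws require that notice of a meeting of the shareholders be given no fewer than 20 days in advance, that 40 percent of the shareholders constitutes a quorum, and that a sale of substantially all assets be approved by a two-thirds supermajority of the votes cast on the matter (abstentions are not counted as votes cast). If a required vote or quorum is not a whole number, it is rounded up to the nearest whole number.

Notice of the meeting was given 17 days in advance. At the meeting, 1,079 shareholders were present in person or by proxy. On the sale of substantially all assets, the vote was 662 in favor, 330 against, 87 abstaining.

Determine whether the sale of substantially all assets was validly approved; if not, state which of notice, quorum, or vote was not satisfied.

Notice: 17 days given; 20 required. Not satisfied.
Quorum: 40% of 2,694 = 1,077.60, rounded up to 1,078; 1,079 present. Satisfied.
Vote: requires two-thirds of the votes cast (1,079 − 87 abstaining = 992); 2/3 of 992 = 661.33, rounded up to 662, so 662 needed; 662 in favor. Satisfied.

Invalid — notice requirement not satisfied.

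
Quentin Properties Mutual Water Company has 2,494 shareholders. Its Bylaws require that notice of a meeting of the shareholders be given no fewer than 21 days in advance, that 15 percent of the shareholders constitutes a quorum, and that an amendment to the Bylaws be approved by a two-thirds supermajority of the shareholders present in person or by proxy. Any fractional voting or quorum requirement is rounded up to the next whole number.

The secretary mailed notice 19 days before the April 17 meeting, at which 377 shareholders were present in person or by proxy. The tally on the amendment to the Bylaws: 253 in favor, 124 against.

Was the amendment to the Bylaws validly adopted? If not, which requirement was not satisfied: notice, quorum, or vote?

Notice: 19 days given; 21 required. Not satisfied.
Quorum: 15% of 2,494 = 374.10, rounded up to 375; 377 present. Satisfied.
Vote: requires two-thirds of those present (377); 2/3 of 377 = 251.33, rounded up to 252, so 252 needed; 253 in favor. Satisfied.

Invalid — notice requirement not satisfied.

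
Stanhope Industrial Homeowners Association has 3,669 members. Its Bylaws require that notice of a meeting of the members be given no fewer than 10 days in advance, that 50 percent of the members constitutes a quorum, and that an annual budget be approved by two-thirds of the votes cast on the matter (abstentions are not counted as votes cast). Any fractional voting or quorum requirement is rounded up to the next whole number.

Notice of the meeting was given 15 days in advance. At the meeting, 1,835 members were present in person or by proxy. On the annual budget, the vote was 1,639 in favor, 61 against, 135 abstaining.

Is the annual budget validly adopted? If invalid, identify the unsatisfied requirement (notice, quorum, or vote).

Notice: 15 days given; 10 required. Satisfied.
Quorum: 50% of 3,669 = 1,834.50, rounded up to 1,835; 1,835 present. Satisfied.
Vote: requires two-thirds of the votes cast (1,835 − 135 abstaining = 1,700); 2/3 of 1700 = 1133.33, rounded up to 1134, so 1,134 needed; 1,639 in favor. Satisfied.

Valid — all requirements satisfied.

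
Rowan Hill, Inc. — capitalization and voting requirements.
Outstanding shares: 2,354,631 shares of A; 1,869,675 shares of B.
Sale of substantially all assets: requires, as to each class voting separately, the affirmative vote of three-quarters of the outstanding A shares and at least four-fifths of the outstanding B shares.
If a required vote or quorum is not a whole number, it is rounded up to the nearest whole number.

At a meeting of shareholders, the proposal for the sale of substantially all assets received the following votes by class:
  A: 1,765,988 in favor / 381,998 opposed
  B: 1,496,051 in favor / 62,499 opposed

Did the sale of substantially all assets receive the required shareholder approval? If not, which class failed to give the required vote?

A: 3/4 of 2354631 = 1765973.25, rounded up to 1765974; 1,765,974 required, 1,765,988 in favor — approved.
B: 4/5 of 1869675 = 1495740; 1,495,740 required, 1,496,051 in favor — approved.

Approved — every class gave the required vote.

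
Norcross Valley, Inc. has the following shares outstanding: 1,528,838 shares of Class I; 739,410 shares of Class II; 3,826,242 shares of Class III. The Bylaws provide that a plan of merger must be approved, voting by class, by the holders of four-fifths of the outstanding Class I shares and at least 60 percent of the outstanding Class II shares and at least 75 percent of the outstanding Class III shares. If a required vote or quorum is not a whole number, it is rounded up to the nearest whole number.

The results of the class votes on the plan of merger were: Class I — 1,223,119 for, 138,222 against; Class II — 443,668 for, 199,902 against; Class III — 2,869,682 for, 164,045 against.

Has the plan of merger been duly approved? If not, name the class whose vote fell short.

Approved — every class gave the required vote.

Class I: 4/5 of 1528838 = 1223070.40, rounded up to 1223071; 1,223,071 required, 1,223,119 in favor — approved.
Class II: 3/5 of 739410 = 443646; 443,646 required, 443,668 in favor — approved.
Class III: 3/4 of 3826242 = 2869681.50, rounded up to 2869682; 2,869,682 required, 2,869,682 in favor — approved.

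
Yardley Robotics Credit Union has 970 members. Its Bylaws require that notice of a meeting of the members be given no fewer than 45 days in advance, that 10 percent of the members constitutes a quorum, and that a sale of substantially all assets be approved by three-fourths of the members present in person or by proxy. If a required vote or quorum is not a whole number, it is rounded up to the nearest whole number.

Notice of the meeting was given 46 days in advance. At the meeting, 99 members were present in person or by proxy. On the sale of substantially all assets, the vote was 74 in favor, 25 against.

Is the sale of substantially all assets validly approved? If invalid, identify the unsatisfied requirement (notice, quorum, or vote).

Invalid — vote requirement not satisfied.

Notice: 46 days given; 45 required. Satisfied.
Quorum: 10% of 970 = 97; 99 present. Satisfied.
Vote: requires three-fourths of those present (99); 3/4 of 99 = 74.25, rounded up to 75, so 75 needed; 74 in favor. Not satisfied.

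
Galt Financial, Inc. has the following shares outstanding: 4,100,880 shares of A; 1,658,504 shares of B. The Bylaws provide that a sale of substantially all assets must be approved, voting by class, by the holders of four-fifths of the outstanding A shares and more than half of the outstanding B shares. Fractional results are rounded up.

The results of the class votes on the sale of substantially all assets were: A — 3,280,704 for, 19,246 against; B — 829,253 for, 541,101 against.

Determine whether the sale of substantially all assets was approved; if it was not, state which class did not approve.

Approved — every class gave the required vote.

A: 4/5 of 4100880 = 3280704; 3,280,704 required, 3,280,704 in favor — approved.
B: a majority of 1658504 is 829253; 829,253 required, 829,253 in favor — approved.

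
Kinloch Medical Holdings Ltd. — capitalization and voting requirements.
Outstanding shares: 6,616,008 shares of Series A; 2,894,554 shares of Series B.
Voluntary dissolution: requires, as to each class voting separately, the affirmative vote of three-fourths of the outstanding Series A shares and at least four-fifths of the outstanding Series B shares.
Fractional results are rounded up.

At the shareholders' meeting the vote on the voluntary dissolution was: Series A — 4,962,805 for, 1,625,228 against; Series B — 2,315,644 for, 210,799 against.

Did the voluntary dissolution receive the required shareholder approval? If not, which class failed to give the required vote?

Series A: 3/4 of 6616008 = 4962006; 4,962,006 required, 4,962,805 in favor — approved.
Series B: 4/5 of 2894554 = 2315643.20, rounded up to 2315644; 2,315,644 required, 2,315,644 in favor — approved.

Approved — every class gave the required vote.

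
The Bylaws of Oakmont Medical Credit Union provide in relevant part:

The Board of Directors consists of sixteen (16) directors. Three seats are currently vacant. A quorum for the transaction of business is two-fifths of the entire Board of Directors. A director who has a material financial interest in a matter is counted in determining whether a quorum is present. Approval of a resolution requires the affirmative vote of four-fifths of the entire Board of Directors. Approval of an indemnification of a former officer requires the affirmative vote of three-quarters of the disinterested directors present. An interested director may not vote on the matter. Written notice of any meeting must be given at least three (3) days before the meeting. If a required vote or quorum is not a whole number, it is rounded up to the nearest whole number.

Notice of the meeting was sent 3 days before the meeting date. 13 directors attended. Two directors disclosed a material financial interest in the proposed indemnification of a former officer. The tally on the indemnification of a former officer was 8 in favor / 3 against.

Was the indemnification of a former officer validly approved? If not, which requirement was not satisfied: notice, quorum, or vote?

Notice: 3 days given; 3 required (3 ≥ 3). Satisfied.
Quorum: 13 present (interested directors count toward quorum); quorum is 7. Satisfied.
Vote: the indemnification of a former officer requires three-fourths of the disinterested directors present (13 − 2 = 11). 3/4 of 11 = 8.25, rounded up to 9, so 9 affirmative votes are needed; 8 voted in favor. Not satisfied.

Invalid — vote requirement not satisfied.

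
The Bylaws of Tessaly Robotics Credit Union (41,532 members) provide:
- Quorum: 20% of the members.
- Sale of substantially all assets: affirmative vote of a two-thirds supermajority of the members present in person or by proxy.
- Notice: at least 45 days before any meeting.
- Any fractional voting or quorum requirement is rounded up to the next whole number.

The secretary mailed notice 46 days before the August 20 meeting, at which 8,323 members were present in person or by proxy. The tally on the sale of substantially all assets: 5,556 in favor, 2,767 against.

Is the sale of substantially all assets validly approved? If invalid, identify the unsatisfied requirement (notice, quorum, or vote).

Valid — all requirements satisfied.

Notice: 46 days given; 45 required. Satisfied.
Quorum: 20% of 41,532 = 8,306.40, rounded up to 8,307; 8,323 present. Satisfied.
Vote: requires two-thirds of those present (8,323); 2/3 of 8323 = 5548.67, rounded up to 5549, so 5,549 needed; 5,556 in favor. Satisfied.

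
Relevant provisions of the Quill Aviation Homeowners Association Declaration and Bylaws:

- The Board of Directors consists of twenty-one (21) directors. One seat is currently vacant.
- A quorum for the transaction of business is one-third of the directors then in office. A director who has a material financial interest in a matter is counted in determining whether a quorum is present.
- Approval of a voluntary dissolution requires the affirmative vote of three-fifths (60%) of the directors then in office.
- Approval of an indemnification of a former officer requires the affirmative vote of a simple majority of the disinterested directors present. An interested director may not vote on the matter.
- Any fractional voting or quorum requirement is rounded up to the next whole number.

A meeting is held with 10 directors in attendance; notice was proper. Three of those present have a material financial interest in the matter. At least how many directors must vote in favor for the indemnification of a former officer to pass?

The indemnification of a former officer requires a majority of the disinterested directors present (10 − 3 = 7).
A majority of 7 is 4.

4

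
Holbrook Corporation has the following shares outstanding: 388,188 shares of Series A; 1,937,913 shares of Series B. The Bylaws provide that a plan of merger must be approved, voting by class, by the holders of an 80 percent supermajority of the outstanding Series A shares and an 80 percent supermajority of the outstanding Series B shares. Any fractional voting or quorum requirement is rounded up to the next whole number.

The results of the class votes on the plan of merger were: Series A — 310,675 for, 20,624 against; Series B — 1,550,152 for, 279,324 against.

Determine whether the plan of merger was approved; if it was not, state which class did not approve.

Series A: 4/5 of 388188 = 310550.40, rounded up to 310551; 310,551 required, 310,675 in favor — approved.
Series B: 4/5 of 1937913 = 1550330.40, rounded up to 1550331; 1,550,331 required, 1,550,152 in favor — not approved.

Not approved — the Series B shares did not give the required vote.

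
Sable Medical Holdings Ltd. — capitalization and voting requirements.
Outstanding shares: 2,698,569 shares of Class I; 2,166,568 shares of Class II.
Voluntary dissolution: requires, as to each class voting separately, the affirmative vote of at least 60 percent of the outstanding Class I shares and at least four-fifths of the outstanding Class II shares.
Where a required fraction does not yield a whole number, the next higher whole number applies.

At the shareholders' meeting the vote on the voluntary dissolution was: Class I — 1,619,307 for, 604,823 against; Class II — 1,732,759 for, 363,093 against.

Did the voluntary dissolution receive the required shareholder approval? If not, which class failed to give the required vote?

Class I: 3/5 of 2698569 = 1619141.40, rounded up to 1619142; 1,619,142 required, 1,619,307 in favor — approved.
Class II: 4/5 of 2166568 = 1733254.40, rounded up to 1733255; 1,733,255 required, 1,732,759 in favor — not approved.

Not approved — the Class II shares did not give the required vote.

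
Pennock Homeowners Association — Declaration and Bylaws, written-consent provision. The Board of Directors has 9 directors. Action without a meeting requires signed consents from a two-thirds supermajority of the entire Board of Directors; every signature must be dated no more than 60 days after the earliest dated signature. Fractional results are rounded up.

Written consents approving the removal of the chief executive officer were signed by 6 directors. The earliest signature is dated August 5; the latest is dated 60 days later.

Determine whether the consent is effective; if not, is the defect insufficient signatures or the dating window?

Effective — both the signature and dating-window requirements are satisfied.

Signatures required: a two-thirds supermajority of 9 — 2/3 of 9 = 6, so 6 needed; 6 signed. Sufficient.
Dating window: the latest signature is 60 days after the earliest; the limit is 60 days. Within the window.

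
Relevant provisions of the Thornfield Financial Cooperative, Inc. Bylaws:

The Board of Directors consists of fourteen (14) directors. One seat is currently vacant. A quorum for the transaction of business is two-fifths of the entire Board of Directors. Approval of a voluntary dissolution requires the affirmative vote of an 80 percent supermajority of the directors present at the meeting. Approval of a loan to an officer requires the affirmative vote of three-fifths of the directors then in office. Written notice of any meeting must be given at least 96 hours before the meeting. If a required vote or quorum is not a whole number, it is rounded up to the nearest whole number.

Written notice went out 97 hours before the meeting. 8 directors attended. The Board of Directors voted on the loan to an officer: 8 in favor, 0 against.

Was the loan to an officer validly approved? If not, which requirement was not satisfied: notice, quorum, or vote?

Valid — all requirements satisfied.

Notice: 97 hours given; 96 required (97 ≥ 96). Satisfied.
Quorum: 8 present; quorum is 6. Satisfied.
Vote: the loan to an officer requires three-fifths of the directors then in office (13). 3/5 of 13 = 7.80, rounded up to 8, so 8 affirmative votes are needed; 8 voted in favor. Satisfied.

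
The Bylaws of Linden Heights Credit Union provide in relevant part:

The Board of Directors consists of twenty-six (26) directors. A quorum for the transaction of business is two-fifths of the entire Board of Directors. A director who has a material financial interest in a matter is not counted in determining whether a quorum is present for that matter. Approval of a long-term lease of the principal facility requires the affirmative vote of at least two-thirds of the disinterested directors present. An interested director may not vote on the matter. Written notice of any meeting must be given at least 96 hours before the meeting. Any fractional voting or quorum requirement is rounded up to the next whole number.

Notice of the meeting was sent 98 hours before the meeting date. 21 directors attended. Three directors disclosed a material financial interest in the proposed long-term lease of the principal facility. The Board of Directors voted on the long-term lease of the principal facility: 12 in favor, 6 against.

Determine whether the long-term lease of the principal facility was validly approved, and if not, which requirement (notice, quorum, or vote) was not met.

Notice: 98 hours given; 96 required (98 ≥ 96). Satisfied.
Quorum: 21 present, but the 3 interested directors do not count, leaving 18. Quorum is 11. Satisfied.
Vote: the long-term lease of the principal facility requires two-thirds of the disinterested directors present (21 − 3 = 18). 2/3 of 18 = 12, so 12 affirmative votes are needed; 12 voted in favor. Satisfied.

Valid — all requirements satisfied.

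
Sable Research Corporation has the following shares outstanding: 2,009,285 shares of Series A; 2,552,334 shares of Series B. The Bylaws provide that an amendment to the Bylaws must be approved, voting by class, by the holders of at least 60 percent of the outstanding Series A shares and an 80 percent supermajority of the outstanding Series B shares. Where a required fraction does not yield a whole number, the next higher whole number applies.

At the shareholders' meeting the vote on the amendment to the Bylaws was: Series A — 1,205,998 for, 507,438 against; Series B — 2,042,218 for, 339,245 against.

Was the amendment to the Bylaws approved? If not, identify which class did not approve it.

Approved — every class gave the required vote.

Series A: 3/5 of 2009285 = 1205571; 1,205,571 required, 1,205,998 in favor — approved.
Series B: 4/5 of 2552334 = 2041867.20, rounded up to 2041868; 2,041,868 required, 2,042,218 in favor — approved.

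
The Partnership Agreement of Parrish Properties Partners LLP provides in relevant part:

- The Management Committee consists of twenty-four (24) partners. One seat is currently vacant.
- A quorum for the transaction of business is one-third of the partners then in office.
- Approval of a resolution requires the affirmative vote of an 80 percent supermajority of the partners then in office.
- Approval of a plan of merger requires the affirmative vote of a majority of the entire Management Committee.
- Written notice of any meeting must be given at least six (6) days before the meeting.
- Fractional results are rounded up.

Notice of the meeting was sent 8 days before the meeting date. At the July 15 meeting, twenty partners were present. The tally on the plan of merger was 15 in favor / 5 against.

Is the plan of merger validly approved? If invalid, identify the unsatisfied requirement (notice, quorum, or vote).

Notice: 8 days given; 6 required (8 ≥ 6). Satisfied.
Quorum: 20 present; quorum is 8. Satisfied.
Vote: the plan of merger requires a majority of the entire Management Committee (24). A majority of 24 is 13, so 13 affirmative votes are needed; 15 voted in favor. Satisfied.

Valid — all requirements satisfied.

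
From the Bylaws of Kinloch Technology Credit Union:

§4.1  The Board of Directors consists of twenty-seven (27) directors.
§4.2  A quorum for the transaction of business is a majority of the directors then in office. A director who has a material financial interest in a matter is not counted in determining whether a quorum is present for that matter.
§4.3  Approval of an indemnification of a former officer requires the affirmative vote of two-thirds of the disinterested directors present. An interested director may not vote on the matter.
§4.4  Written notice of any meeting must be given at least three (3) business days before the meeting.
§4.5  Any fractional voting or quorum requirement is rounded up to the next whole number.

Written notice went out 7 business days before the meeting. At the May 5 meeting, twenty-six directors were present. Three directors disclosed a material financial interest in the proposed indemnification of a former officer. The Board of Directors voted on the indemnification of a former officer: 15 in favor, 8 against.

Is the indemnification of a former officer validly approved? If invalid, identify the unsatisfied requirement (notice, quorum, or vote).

Notice: 7 business days given; 3 required (7 ≥ 3). Satisfied.
Quorum: 26 present, but the 3 interested directors do not count, leaving 23. Quorum is 14. Satisfied.
Vote: the indemnification of a former officer requires two-thirds of the disinterested directors present (26 − 3 = 23). 2/3 of 23 = 15.33, rounded up to 16, so 16 affirmative votes are needed; 15 voted in favor. Not satisfied.

Invalid — vote requirement not satisfied.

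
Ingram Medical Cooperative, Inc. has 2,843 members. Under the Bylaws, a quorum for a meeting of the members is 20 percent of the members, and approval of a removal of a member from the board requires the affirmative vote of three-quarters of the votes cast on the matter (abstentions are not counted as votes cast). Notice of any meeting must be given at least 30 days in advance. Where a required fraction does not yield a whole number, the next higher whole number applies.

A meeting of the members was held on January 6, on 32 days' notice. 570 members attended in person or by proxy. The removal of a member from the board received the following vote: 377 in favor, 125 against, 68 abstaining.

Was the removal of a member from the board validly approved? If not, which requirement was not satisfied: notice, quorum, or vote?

Notice: 32 days given; 30 required. Satisfied.
Quorum: 20% of 2,843 = 568.60, rounded up to 569; 570 present. Satisfied.
Vote: requires three-fourths of the votes cast (570 − 68 abstaining = 502); 3/4 of 502 = 376.50, rounded up to 377, so 377 needed; 377 in favor. Satisfied.

Valid — all requirements satisfied.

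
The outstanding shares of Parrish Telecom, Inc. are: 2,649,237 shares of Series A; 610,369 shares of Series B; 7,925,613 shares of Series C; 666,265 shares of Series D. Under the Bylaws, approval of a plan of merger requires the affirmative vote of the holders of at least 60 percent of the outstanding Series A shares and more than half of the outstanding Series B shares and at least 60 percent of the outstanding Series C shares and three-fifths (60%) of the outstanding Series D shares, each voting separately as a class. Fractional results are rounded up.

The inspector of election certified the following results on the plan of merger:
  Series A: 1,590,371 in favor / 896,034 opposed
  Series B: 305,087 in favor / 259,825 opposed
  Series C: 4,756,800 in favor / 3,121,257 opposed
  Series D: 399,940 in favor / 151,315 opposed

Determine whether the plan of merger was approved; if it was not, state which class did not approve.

Not approved — the Series B shares did not give the required vote.

Series A: 3/5 of 2649237 = 1589542.20, rounded up to 1589543; 1,589,543 required, 1,590,371 in favor — approved.
Series B: a majority of 610369 is 305185; 305,185 required, 305,087 in favor — not approved.
Series C: 3/5 of 7925613 = 4755367.80, rounded up to 4755368; 4,755,368 required, 4,756,800 in favor — approved.
Series D: 3/5 of 666265 = 399759; 399,759 required, 399,940 in favor — approved.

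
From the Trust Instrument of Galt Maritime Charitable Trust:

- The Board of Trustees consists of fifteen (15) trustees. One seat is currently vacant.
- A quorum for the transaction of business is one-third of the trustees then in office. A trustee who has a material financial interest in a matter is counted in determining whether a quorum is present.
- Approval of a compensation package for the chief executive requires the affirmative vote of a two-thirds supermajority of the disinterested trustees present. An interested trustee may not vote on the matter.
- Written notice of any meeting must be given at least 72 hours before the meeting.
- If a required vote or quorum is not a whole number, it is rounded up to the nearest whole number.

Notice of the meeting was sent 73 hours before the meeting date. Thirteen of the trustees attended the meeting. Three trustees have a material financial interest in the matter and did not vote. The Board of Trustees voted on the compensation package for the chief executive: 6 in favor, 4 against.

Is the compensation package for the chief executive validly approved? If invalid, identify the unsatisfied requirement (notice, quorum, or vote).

Invalid — vote requirement not satisfied.

Notice: 73 hours given; 72 required (73 ≥ 72). Satisfied.
Quorum: 13 present (interested trustees count toward quorum); quorum is 5. Satisfied.
Vote: the compensation package for the chief executive requires two-thirds of the disinterested trustees present (13 − 3 = 10). 2/3 of 10 = 6.67, rounded up to 7, so 7 affirmative votes are needed; 6 voted in favor. Not satisfied.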